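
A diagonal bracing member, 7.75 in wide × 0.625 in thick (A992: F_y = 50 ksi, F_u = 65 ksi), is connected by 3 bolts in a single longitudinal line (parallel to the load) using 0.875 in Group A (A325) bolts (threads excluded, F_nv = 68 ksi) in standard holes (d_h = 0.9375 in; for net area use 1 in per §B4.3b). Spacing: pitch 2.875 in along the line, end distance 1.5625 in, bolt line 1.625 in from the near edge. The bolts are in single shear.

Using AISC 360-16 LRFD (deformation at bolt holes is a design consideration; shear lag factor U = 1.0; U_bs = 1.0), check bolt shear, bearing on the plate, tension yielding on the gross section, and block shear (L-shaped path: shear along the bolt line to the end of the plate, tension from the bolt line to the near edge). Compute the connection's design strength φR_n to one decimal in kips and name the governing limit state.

92.0 kips (bolt shear governs)

Bolt shear: A_b = π(0.875)²/4 = 0.60132 in². φR_n = 0.75 × 68 × 0.60132 × 3 × 1 = 92.0 kips.
Bearing (0.625 in plate, F_u = 65 ksi): end bolts L_c = 1.5625 − 0.9375/2 = 1.09375, R_n = min(1.2×1.09375×0.625×65, 2.4×0.875×0.625×65) = 53.32 kips/bolt; interior L_c = 2.875 − 0.9375 = 1.9375, R_n = 85.313 kips/bolt. φR_n = 0.75 × (1×53.32 + 2×85.313) = 168.0 kips.
Tension yield (gross): A_g = 7.75×0.625 = 4.8438 in². φR_n = 0.90 × 50 × 4.8438 = 218.0 kips.
Block shear: shear path 1×[1.5625+2×2.875] = 1×7.3125 in, A_gv = 4.5703, A_nv = 1×(7.3125 − 2.5×1)×0.625 = 3.0078 in²; tension to near edge: (1.625 − 0.5×1)×0.625 = 0.70313 in². R_n = min(0.6×65×3.0078, 0.6×50×4.5703) + 1.0×65×0.70313 = min(117.3, 137.11) + 45.703 = 163 kips. φR_n = 0.75 × 163 = 122.3 kips.
Governing: min(92.0, 168.0, 218.0, 122.3) = 92.0 kips → bolt shear.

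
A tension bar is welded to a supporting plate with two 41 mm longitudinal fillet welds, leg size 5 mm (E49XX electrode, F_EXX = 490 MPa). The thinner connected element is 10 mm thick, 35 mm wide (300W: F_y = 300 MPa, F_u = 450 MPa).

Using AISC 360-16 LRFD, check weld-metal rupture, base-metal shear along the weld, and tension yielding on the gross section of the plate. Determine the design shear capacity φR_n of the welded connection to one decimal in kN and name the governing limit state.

Weld metal: throat = 0.707×5 = 3.535 mm, L = 2×41 = 82 mm. φR_n = 0.75 × 0.6 × 490 × 3.535 × 82 = 63.9 kN.
Base metal shear (10 mm plate): yield φR_n = 1.0×0.6×300×10×82 = 147.6 kN; rupture φR_n = 0.75×0.6×450×10×82 = 166.1 kN; take 147.6 kN (yield).
Tension yield (gross): A_g = 35×10 = 350 mm². φR_n = 0.90 × 300 × 350 = 94.5 kN.
Governing: min(63.9, 147.6, 94.5) = 63.9 kN → weld metal.

63.9 kN (weld metal governs)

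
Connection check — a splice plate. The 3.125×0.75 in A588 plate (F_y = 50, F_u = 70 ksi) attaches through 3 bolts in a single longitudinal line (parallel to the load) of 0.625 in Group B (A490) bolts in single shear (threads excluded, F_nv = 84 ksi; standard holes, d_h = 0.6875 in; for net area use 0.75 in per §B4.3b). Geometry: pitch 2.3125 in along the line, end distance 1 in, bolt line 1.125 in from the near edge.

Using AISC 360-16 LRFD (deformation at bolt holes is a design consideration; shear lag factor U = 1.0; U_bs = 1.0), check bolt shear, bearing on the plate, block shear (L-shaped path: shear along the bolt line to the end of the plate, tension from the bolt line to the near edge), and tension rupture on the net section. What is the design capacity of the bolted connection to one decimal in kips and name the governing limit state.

58.0 kips (bolt shear governs)

Bolt shear: A_b = π(0.625)²/4 = 0.3068 in². φR_n = 0.75 × 84 × 0.3068 × 3 × 1 = 58.0 kips.
Bearing (0.75 in plate, F_u = 70 ksi): end bolts L_c = 1 − 0.6875/2 = 0.65625, R_n = min(1.2×0.65625×0.75×70, 2.4×0.625×0.75×70) = 41.344 kips/bolt; interior L_c = 2.3125 − 0.6875 = 1.625, R_n = 78.75 kips/bolt. φR_n = 0.75 × (1×41.344 + 2×78.75) = 149.1 kips.
Block shear: shear path 1×[1+2×2.3125] = 1×5.625 in, A_gv = 4.2188, A_nv = 1×(5.625 − 2.5×0.75)×0.75 = 2.8125 in²; tension to near edge: (1.125 − 0.5×0.75)×0.75 = 0.5625 in². R_n = min(0.6×70×2.8125, 0.6×50×4.2188) + 1.0×70×0.5625 = min(118.13, 126.56) + 39.375 = 157.51 kips. φR_n = 0.75 × 157.51 = 118.1 kips.
Tension rupture (net): A_n = (3.125 − 1×0.75)×0.75 = 1.7813 in² (U = 1.0, A_e = A_n). φR_n = 0.75 × 70 × 1.7813 = 93.5 kips.
Governing: min(58.0, 149.1, 118.1, 93.5) = 58.0 kips → bolt shear.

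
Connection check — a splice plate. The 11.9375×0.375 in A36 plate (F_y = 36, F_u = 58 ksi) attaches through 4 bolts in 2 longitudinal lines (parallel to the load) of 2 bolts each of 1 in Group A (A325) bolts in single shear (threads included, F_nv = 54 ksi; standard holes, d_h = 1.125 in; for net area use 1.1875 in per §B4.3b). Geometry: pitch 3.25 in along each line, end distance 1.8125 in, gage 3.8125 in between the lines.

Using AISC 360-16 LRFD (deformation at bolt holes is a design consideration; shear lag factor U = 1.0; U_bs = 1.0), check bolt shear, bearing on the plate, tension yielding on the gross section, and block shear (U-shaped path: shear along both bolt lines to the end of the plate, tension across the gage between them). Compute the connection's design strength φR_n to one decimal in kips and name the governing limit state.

Bolt shear: A_b = π(1)²/4 = 0.7854 in². φR_n = 0.75 × 54 × 0.7854 × 4 × 1 = 127.2 kips.
Bearing (0.375 in plate, F_u = 58 ksi): end bolts L_c = 1.8125 − 1.125/2 = 1.25, R_n = min(1.2×1.25×0.375×58, 2.4×1×0.375×58) = 32.625 kips/bolt; interior L_c = 3.25 − 1.125 = 2.125, R_n = 52.2 kips/bolt. φR_n = 0.75 × (2×32.625 + 2×52.2) = 127.2 kips.
Tension yield (gross): A_g = 11.9375×0.375 = 4.4766 in². φR_n = 0.90 × 36 × 4.4766 = 145.0 kips.
Block shear: shear path 2×[1.8125+1×3.25] = 2×5.0625 in, A_gv = 3.7969, A_nv = 2×(5.0625 − 1.5×1.1875)×0.375 = 2.4609 in²; tension across gage: (3.8125 − 1×1.1875)×0.375 = 0.98438 in². R_n = min(0.6×58×2.4609, 0.6×36×3.7969) + 1.0×58×0.98438 = min(85.639, 82.013) + 57.094 = 139.11 kips. φR_n = 0.75 × 139.11 = 104.3 kips.
Governing: min(127.2, 127.2, 145.0, 104.3) = 104.3 kips → block shear.

104.3 kips (block shear governs)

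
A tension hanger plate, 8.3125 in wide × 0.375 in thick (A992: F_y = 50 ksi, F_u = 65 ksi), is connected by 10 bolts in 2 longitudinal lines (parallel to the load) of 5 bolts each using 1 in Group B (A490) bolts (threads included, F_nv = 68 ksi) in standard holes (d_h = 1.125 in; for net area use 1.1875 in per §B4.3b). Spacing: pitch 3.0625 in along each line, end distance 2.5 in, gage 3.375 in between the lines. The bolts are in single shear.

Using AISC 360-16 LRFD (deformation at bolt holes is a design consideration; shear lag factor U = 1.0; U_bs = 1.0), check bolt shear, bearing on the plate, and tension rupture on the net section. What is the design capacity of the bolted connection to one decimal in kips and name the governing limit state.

108.5 kips (net-section rupture governs)

Bolt shear: A_b = π(1)²/4 = 0.7854 in². φR_n = 0.75 × 68 × 0.7854 × 10 × 1 = 400.6 kips.
Bearing (0.375 in plate, F_u = 65 ksi): end bolts L_c = 2.5 − 1.125/2 = 1.9375, R_n = min(1.2×1.9375×0.375×65, 2.4×1×0.375×65) = 56.672 kips/bolt; interior L_c = 3.0625 − 1.125 = 1.9375, R_n = 56.672 kips/bolt. φR_n = 0.75 × (2×56.672 + 8×56.672) = 425.0 kips.
Tension rupture (net): A_n = (8.3125 − 2×1.1875)×0.375 = 2.2266 in² (U = 1.0, A_e = A_n). φR_n = 0.75 × 65 × 2.2266 = 108.5 kips.
Governing: min(400.6, 425.0, 108.5) = 108.5 kips → net-section rupture.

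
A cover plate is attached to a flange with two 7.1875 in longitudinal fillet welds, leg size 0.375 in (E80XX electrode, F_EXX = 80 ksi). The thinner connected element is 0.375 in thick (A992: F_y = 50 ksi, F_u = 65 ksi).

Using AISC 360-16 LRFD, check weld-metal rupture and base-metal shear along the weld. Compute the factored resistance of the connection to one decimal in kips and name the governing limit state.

137.2 kips (weld metal governs)

Weld metal: throat = 0.707×0.375 = 0.26513 in, L = 2×7.1875 = 14.375 in. φR_n = 0.75 × 0.6 × 80 × 0.26513 × 14.375 = 137.2 kips.
Base metal shear (0.375 in plate): yield φR_n = 1.0×0.6×50×0.375×14.375 = 161.7 kips; rupture φR_n = 0.75×0.6×65×0.375×14.375 = 157.7 kips; take 157.7 kips (rupture).
Governing: min(137.2, 157.7) = 137.2 kips → weld metal.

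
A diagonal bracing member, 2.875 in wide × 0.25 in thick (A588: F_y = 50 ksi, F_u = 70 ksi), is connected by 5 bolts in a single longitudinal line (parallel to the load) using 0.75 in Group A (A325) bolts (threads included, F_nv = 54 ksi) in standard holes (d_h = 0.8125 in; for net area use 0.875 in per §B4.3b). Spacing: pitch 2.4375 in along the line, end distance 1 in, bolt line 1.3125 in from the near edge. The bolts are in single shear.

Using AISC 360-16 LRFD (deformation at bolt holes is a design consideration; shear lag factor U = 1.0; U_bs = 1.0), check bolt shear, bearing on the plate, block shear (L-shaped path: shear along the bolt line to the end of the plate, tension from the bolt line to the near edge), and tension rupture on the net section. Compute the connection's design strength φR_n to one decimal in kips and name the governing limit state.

Bolt shear: A_b = π(0.75)²/4 = 0.44179 in². φR_n = 0.75 × 54 × 0.44179 × 5 × 1 = 89.5 kips.
Bearing (0.25 in plate, F_u = 70 ksi): end bolts L_c = 1 − 0.8125/2 = 0.59375, R_n = min(1.2×0.59375×0.25×70, 2.4×0.75×0.25×70) = 12.469 kips/bolt; interior L_c = 2.4375 − 0.8125 = 1.625, R_n = 31.5 kips/bolt. φR_n = 0.75 × (1×12.469 + 4×31.5) = 103.9 kips.
Block shear: shear path 1×[1+4×2.4375] = 1×10.75 in, A_gv = 2.6875, A_nv = 1×(10.75 − 4.5×0.875)×0.25 = 1.7031 in²; tension to near edge: (1.3125 − 0.5×0.875)×0.25 = 0.21875 in². R_n = min(0.6×70×1.7031, 0.6×50×2.6875) + 1.0×70×0.21875 = min(71.53, 80.625) + 15.313 = 86.843 kips. φR_n = 0.75 × 86.843 = 65.1 kips.
Tension rupture (net): A_n = (2.875 − 1×0.875)×0.25 = 0.5 in² (U = 1.0, A_e = A_n). φR_n = 0.75 × 70 × 0.5 = 26.3 kips.
Governing: min(89.5, 103.9, 65.1, 26.3) = 26.3 kips → net-section rupture.

26.3 kips (net-section rupture governs)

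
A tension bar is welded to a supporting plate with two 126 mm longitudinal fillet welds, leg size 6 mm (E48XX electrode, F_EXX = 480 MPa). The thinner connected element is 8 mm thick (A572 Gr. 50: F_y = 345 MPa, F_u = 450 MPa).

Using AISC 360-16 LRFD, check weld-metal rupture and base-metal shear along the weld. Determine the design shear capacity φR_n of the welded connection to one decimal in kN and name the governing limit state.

Weld metal: throat = 0.707×6 = 4.242 mm, L = 2×126 = 252 mm. φR_n = 0.75 × 0.6 × 480 × 4.242 × 252 = 230.9 kN.
Base metal shear (8 mm plate): yield φR_n = 1.0×0.6×345×8×252 = 417.3 kN; rupture φR_n = 0.75×0.6×450×8×252 = 408.2 kN; take 408.2 kN (rupture).
Governing: min(230.9, 408.2) = 230.9 kN → weld metal.

230.9 kN (weld metal governs)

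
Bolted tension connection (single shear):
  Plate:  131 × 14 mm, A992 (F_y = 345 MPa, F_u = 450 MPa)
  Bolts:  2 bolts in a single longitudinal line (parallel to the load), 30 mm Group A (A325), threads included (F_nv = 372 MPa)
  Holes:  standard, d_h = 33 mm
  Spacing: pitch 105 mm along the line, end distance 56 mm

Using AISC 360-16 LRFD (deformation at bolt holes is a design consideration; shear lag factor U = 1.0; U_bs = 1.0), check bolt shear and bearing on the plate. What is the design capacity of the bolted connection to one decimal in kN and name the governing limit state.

394.4 kN (bolt shear governs)

Bolt shear: A_b = π(30)²/4 = 706.86 mm². φR_n = 0.75 × 372 × 706.86 × 2 × 1 = 394.4 kN.
Bearing (14 mm plate, F_u = 450 MPa): end bolts L_c = 56 − 33/2 = 39.5, R_n = min(1.2×39.5×14×450, 2.4×30×14×450) = 298.62 kN/bolt; interior L_c = 105 − 33 = 72, R_n = 453.6 kN/bolt. φR_n = 0.75 × (1×298.62 + 1×453.6) = 564.2 kN.
Governing: min(394.4, 564.2) = 394.4 kN → bolt shear.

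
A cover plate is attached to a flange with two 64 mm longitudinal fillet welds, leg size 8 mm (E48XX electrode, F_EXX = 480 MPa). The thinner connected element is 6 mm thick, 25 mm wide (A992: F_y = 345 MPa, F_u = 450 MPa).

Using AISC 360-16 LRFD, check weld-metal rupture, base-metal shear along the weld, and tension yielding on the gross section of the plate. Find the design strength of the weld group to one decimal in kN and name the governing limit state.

Weld metal: throat = 0.707×8 = 5.656 mm, L = 2×64 = 128 mm. φR_n = 0.75 × 0.6 × 480 × 5.656 × 128 = 156.4 kN.
Base metal shear (6 mm plate): yield φR_n = 1.0×0.6×345×6×128 = 159.0 kN; rupture φR_n = 0.75×0.6×450×6×128 = 155.5 kN; take 155.5 kN (rupture).
Tension yield (gross): A_g = 25×6 = 150 mm². φR_n = 0.90 × 345 × 150 = 46.6 kN.
Governing: min(156.4, 155.5, 46.6) = 46.6 kN → gross-section yield.

46.6 kN (gross-section yield governs)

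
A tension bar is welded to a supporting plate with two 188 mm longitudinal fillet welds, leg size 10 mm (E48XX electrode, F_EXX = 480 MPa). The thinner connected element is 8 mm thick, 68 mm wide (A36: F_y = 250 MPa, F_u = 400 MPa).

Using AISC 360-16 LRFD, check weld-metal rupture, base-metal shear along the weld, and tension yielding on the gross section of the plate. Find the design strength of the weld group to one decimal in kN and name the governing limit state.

122.4 kN (gross-section yield governs)

Weld metal: throat = 0.707×10 = 7.07 mm, L = 2×188 = 376 mm. φR_n = 0.75 × 0.6 × 480 × 7.07 × 376 = 574.2 kN.
Base metal shear (8 mm plate): yield φR_n = 1.0×0.6×250×8×376 = 451.2 kN; rupture φR_n = 0.75×0.6×400×8×376 = 541.4 kN; take 451.2 kN (yield).
Tension yield (gross): A_g = 68×8 = 544 mm². φR_n = 0.90 × 250 × 544 = 122.4 kN.
Governing: min(574.2, 451.2, 122.4) = 122.4 kN → gross-section yield.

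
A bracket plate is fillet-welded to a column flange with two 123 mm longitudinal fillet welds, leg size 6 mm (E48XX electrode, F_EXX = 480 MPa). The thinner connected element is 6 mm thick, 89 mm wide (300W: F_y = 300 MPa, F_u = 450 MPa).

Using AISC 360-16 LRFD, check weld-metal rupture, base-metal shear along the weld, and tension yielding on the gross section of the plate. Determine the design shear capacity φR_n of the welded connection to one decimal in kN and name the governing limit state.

Weld metal: throat = 0.707×6 = 4.242 mm, L = 2×123 = 246 mm. φR_n = 0.75 × 0.6 × 480 × 4.242 × 246 = 225.4 kN.
Base metal shear (6 mm plate): yield φR_n = 1.0×0.6×300×6×246 = 265.7 kN; rupture φR_n = 0.75×0.6×450×6×246 = 298.9 kN; take 265.7 kN (yield).
Tension yield (gross): A_g = 89×6 = 534 mm². φR_n = 0.90 × 300 × 534 = 144.2 kN.
Governing: min(225.4, 265.7, 144.2) = 144.2 kN → gross-section yield.

144.2 kN (gross-section yield governs)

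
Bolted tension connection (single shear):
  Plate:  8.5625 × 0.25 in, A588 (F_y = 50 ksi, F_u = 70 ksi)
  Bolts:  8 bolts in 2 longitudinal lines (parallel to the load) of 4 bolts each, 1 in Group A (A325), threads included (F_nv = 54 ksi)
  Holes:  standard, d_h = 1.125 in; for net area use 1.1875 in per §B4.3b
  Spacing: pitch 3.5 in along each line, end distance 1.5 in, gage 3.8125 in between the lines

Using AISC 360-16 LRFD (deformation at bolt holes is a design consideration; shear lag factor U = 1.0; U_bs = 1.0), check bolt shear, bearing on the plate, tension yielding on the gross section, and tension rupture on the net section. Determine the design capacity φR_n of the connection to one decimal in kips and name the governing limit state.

81.2 kips (net-section rupture governs)

Bolt shear: A_b = π(1)²/4 = 0.7854 in². φR_n = 0.75 × 54 × 0.7854 × 8 × 1 = 254.5 kips.
Bearing (0.25 in plate, F_u = 70 ksi): end bolts L_c = 1.5 − 1.125/2 = 0.9375, R_n = min(1.2×0.9375×0.25×70, 2.4×1×0.25×70) = 19.688 kips/bolt; interior L_c = 3.5 − 1.125 = 2.375, R_n = 42 kips/bolt. φR_n = 0.75 × (2×19.688 + 6×42) = 218.5 kips.
Tension yield (gross): A_g = 8.5625×0.25 = 2.1406 in². φR_n = 0.90 × 50 × 2.1406 = 96.3 kips.
Tension rupture (net): A_n = (8.5625 − 2×1.1875)×0.25 = 1.5469 in² (U = 1.0, A_e = A_n). φR_n = 0.75 × 70 × 1.5469 = 81.2 kips.
Governing: min(254.5, 218.5, 96.3, 81.2) = 81.2 kips → net-section rupture.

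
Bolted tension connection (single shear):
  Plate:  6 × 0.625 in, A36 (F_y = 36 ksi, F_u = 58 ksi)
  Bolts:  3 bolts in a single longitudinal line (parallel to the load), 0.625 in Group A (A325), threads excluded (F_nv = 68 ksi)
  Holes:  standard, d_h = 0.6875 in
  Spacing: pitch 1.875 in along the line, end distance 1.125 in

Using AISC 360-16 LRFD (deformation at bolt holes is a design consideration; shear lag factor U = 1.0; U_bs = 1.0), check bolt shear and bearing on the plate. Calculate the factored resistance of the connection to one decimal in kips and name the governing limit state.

46.9 kips (bolt shear governs)

Bolt shear: A_b = π(0.625)²/4 = 0.3068 in². φR_n = 0.75 × 68 × 0.3068 × 3 × 1 = 46.9 kips.
Bearing (0.625 in plate, F_u = 58 ksi): end bolts L_c = 1.125 − 0.6875/2 = 0.78125, R_n = min(1.2×0.78125×0.625×58, 2.4×0.625×0.625×58) = 33.984 kips/bolt; interior L_c = 1.875 − 0.6875 = 1.1875, R_n = 51.656 kips/bolt. φR_n = 0.75 × (1×33.984 + 2×51.656) = 103.0 kips.
Governing: min(46.9, 103.0) = 46.9 kips → bolt shear.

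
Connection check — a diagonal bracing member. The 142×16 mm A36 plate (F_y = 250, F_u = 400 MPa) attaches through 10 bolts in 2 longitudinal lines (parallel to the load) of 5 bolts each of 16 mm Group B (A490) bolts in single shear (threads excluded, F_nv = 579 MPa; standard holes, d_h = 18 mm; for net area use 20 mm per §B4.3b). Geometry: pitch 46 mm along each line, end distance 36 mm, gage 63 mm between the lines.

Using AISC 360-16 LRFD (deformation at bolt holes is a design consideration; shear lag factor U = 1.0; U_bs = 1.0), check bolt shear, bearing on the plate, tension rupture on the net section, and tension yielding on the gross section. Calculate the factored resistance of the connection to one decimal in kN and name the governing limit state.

489.6 kN (net-section rupture governs)

Bolt shear: A_b = π(16)²/4 = 201.06 mm². φR_n = 0.75 × 579 × 201.06 × 10 × 1 = 873.1 kN.
Bearing (16 mm plate, F_u = 400 MPa): end bolts L_c = 36 − 18/2 = 27, R_n = min(1.2×27×16×400, 2.4×16×16×400) = 207.36 kN/bolt; interior L_c = 46 − 18 = 28, R_n = 215.04 kN/bolt. φR_n = 0.75 × (2×207.36 + 8×215.04) = 1601.3 kN.
Tension rupture (net): A_n = (142 − 2×20)×16 = 1632 mm² (U = 1.0, A_e = A_n). φR_n = 0.75 × 400 × 1632 = 489.6 kN.
Tension yield (gross): A_g = 142×16 = 2272 mm². φR_n = 0.90 × 250 × 2272 = 511.2 kN.
Governing: min(873.1, 1601.3, 489.6, 511.2) = 489.6 kN → net-section rupture.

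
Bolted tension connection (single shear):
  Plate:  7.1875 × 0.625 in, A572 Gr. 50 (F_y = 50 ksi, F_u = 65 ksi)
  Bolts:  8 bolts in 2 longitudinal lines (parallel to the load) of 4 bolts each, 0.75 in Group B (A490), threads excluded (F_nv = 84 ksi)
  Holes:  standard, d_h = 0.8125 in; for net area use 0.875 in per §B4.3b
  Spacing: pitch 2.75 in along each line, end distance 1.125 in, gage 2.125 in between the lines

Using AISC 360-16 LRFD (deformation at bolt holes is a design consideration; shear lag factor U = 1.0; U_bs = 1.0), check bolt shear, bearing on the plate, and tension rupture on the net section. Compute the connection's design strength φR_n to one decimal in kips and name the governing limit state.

165.7 kips (net-section rupture governs)

Bolt shear: A_b = π(0.75)²/4 = 0.44179 in². φR_n = 0.75 × 84 × 0.44179 × 8 × 1 = 222.7 kips.
Bearing (0.625 in plate, F_u = 65 ksi): end bolts L_c = 1.125 − 0.8125/2 = 0.71875, R_n = min(1.2×0.71875×0.625×65, 2.4×0.75×0.625×65) = 35.039 kips/bolt; interior L_c = 2.75 − 0.8125 = 1.9375, R_n = 73.125 kips/bolt. φR_n = 0.75 × (2×35.039 + 6×73.125) = 381.6 kips.
Tension rupture (net): A_n = (7.1875 − 2×0.875)×0.625 = 3.3984 in² (U = 1.0, A_e = A_n). φR_n = 0.75 × 65 × 3.3984 = 165.7 kips.
Governing: min(222.7, 381.6, 165.7) = 165.7 kips → net-section rupture.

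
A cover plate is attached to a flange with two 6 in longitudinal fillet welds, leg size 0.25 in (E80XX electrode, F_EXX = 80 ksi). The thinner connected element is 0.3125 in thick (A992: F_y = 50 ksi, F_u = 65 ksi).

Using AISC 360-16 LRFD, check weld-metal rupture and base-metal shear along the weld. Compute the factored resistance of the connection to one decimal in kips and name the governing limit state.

Weld metal: throat = 0.707×0.25 = 0.17675 in, L = 2×6 = 12 in. φR_n = 0.75 × 0.6 × 80 × 0.17675 × 12 = 76.4 kips.
Base metal shear (0.3125 in plate): yield φR_n = 1.0×0.6×50×0.3125×12 = 112.5 kips; rupture φR_n = 0.75×0.6×65×0.3125×12 = 109.7 kips; take 109.7 kips (rupture).
Governing: min(76.4, 109.7) = 76.4 kips → weld metal.

76.4 kips (weld metal governs)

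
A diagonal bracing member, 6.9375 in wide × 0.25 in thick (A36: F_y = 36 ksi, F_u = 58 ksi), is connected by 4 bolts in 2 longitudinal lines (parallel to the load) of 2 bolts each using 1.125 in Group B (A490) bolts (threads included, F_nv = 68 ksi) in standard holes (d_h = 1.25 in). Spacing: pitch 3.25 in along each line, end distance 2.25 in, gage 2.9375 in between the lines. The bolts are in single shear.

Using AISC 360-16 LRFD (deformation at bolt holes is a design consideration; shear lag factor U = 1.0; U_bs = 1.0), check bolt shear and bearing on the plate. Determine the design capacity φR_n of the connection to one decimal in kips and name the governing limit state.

Bolt shear: A_b = π(1.125)²/4 = 0.99402 in². φR_n = 0.75 × 68 × 0.99402 × 4 × 1 = 202.8 kips.
Bearing (0.25 in plate, F_u = 58 ksi): end bolts L_c = 2.25 − 1.25/2 = 1.625, R_n = min(1.2×1.625×0.25×58, 2.4×1.125×0.25×58) = 28.275 kips/bolt; interior L_c = 3.25 − 1.25 = 2, R_n = 34.8 kips/bolt. φR_n = 0.75 × (2×28.275 + 2×34.8) = 94.6 kips.
Governing: min(202.8, 94.6) = 94.6 kips → bearing.

94.6 kips (bearing governs)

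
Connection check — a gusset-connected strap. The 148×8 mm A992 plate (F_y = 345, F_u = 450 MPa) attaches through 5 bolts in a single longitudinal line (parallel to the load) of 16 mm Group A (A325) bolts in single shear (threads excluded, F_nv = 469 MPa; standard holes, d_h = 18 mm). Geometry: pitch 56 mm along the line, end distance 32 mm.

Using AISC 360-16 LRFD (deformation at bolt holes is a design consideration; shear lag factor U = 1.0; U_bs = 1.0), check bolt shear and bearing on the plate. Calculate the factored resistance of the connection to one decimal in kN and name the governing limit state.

Bolt shear: A_b = π(16)²/4 = 201.06 mm². φR_n = 0.75 × 469 × 201.06 × 5 × 1 = 353.6 kN.
Bearing (8 mm plate, F_u = 450 MPa): end bolts L_c = 32 − 18/2 = 23, R_n = min(1.2×23×8×450, 2.4×16×8×450) = 99.36 kN/bolt; interior L_c = 56 − 18 = 38, R_n = 138.24 kN/bolt. φR_n = 0.75 × (1×99.36 + 4×138.24) = 489.2 kN.
Governing: min(353.6, 489.2) = 353.6 kN → bolt shear.

353.6 kN (bolt shear governs)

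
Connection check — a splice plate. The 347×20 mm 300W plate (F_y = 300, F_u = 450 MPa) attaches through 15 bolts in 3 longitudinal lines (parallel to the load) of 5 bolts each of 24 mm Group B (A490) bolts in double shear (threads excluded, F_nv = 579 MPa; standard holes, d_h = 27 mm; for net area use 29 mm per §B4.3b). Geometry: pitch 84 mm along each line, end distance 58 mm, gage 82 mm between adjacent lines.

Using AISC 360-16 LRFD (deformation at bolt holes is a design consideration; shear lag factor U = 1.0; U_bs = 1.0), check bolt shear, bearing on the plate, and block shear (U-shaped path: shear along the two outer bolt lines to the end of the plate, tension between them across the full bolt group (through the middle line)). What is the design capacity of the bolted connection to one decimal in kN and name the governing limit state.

2843.1 kN (block shear governs)

Bolt shear: A_b = π(24)²/4 = 452.39 mm². φR_n = 0.75 × 579 × 452.39 × 15 × 2 = 5893.5 kN.
Bearing (20 mm plate, F_u = 450 MPa): end bolts L_c = 58 − 27/2 = 44.5, R_n = min(1.2×44.5×20×450, 2.4×24×20×450) = 480.6 kN/bolt; interior L_c = 84 − 27 = 57, R_n = 518.4 kN/bolt. φR_n = 0.75 × (3×480.6 + 12×518.4) = 5747.0 kN.
Block shear: shear path 2×[58+4×84] = 2×394 mm, A_gv = 15760, A_nv = 2×(394 − 4.5×29)×20 = 10540 mm²; tension across gage: (164 − 2×29)×20 = 2120 mm². R_n = min(0.6×450×10540, 0.6×300×15760) + 1.0×450×2120 = min(2845.8, 2836.8) + 954 = 3790.8 kN. φR_n = 0.75 × 3790.8 = 2843.1 kN.
Governing: min(5893.5, 5747.0, 2843.1) = 2843.1 kN → block shear.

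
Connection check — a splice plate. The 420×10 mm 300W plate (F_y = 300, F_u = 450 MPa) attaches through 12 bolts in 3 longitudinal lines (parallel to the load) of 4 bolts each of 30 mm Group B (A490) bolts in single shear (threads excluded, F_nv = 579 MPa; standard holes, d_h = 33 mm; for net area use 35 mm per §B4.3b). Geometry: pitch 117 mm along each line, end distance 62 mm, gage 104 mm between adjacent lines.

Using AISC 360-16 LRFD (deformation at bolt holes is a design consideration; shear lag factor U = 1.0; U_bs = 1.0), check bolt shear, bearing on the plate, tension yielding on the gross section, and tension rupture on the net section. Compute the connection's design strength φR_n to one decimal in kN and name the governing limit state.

1063.1 kN (net-section rupture governs)

Bolt shear: A_b = π(30)²/4 = 706.86 mm². φR_n = 0.75 × 579 × 706.86 × 12 × 1 = 3683.4 kN.
Bearing (10 mm plate, F_u = 450 MPa): end bolts L_c = 62 − 33/2 = 45.5, R_n = min(1.2×45.5×10×450, 2.4×30×10×450) = 245.7 kN/bolt; interior L_c = 117 − 33 = 84, R_n = 324 kN/bolt. φR_n = 0.75 × (3×245.7 + 9×324) = 2739.8 kN.
Tension yield (gross): A_g = 420×10 = 4200 mm². φR_n = 0.90 × 300 × 4200 = 1134.0 kN.
Tension rupture (net): A_n = (420 − 3×35)×10 = 3150 mm² (U = 1.0, A_e = A_n). φR_n = 0.75 × 450 × 3150 = 1063.1 kN.
Governing: min(3683.4, 2739.8, 1134.0, 1063.1) = 1063.1 kN → net-section rupture.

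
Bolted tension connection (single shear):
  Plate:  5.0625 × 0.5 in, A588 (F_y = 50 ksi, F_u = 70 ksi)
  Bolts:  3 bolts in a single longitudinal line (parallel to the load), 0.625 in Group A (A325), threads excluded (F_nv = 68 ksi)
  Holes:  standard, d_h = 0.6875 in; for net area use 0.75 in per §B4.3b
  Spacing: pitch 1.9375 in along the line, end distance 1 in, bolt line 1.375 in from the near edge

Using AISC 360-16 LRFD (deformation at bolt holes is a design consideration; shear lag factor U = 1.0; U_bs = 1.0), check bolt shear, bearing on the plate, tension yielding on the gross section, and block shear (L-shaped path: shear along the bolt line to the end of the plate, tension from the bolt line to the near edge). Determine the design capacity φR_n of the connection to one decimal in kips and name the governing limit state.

46.9 kips (bolt shear governs)

Bolt shear: A_b = π(0.625)²/4 = 0.3068 in². φR_n = 0.75 × 68 × 0.3068 × 3 × 1 = 46.9 kips.
Bearing (0.5 in plate, F_u = 70 ksi): end bolts L_c = 1 − 0.6875/2 = 0.65625, R_n = min(1.2×0.65625×0.5×70, 2.4×0.625×0.5×70) = 27.563 kips/bolt; interior L_c = 1.9375 − 0.6875 = 1.25, R_n = 52.5 kips/bolt. φR_n = 0.75 × (1×27.563 + 2×52.5) = 99.4 kips.
Tension yield (gross): A_g = 5.0625×0.5 = 2.5313 in². φR_n = 0.90 × 50 × 2.5313 = 113.9 kips.
Block shear: shear path 1×[1+2×1.9375] = 1×4.875 in, A_gv = 2.4375, A_nv = 1×(4.875 − 2.5×0.75)×0.5 = 1.5 in²; tension to near edge: (1.375 − 0.5×0.75)×0.5 = 0.5 in². R_n = min(0.6×70×1.5, 0.6×50×2.4375) + 1.0×70×0.5 = min(63, 73.125) + 35 = 98 kips. φR_n = 0.75 × 98 = 73.5 kips.
Governing: min(46.9, 99.4, 113.9, 73.5) = 46.9 kips → bolt shear.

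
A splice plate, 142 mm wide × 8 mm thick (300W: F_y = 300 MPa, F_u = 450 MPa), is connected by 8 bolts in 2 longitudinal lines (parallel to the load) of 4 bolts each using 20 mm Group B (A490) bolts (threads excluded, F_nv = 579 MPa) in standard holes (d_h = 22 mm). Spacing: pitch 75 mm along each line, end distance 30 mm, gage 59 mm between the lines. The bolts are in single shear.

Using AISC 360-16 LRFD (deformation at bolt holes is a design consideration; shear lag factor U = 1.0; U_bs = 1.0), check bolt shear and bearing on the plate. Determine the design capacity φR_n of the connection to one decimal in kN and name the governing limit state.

Bolt shear: A_b = π(20)²/4 = 314.16 mm². φR_n = 0.75 × 579 × 314.16 × 8 × 1 = 1091.4 kN.
Bearing (8 mm plate, F_u = 450 MPa): end bolts L_c = 30 − 22/2 = 19, R_n = min(1.2×19×8×450, 2.4×20×8×450) = 82.08 kN/bolt; interior L_c = 75 − 22 = 53, R_n = 172.8 kN/bolt. φR_n = 0.75 × (2×82.08 + 6×172.8) = 900.7 kN.
Governing: min(1091.4, 900.7) = 900.7 kN → bearing.

900.7 kN (bearing governs)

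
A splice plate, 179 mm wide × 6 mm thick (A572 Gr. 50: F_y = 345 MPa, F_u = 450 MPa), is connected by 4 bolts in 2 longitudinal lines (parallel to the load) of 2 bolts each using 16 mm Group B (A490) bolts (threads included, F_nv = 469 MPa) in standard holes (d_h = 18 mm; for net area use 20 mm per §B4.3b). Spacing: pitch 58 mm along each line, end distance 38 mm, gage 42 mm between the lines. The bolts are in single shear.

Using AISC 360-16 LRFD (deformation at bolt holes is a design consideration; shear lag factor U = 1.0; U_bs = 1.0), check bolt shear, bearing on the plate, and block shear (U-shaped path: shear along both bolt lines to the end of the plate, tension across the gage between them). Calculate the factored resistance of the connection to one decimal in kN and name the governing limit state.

204.9 kN (block shear governs)

Bolt shear: A_b = π(16)²/4 = 201.06 mm². φR_n = 0.75 × 469 × 201.06 × 4 × 1 = 282.9 kN.
Bearing (6 mm plate, F_u = 450 MPa): end bolts L_c = 38 − 18/2 = 29, R_n = min(1.2×29×6×450, 2.4×16×6×450) = 93.96 kN/bolt; interior L_c = 58 − 18 = 40, R_n = 103.68 kN/bolt. φR_n = 0.75 × (2×93.96 + 2×103.68) = 296.5 kN.
Block shear: shear path 2×[38+1×58] = 2×96 mm, A_gv = 1152, A_nv = 2×(96 − 1.5×20)×6 = 792 mm²; tension across gage: (42 − 1×20)×6 = 132 mm². R_n = min(0.6×450×792, 0.6×345×1152) + 1.0×450×132 = min(213.84, 238.46) + 59.4 = 273.24 kN. φR_n = 0.75 × 273.24 = 204.9 kN.
Governing: min(282.9, 296.5, 204.9) = 204.9 kN → block shear.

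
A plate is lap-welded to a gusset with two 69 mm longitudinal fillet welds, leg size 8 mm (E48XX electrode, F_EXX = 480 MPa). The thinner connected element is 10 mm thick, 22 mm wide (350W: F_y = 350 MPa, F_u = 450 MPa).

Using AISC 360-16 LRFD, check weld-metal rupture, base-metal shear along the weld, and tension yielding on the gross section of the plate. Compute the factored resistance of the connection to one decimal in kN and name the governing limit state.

Weld metal: throat = 0.707×8 = 5.656 mm, L = 2×69 = 138 mm. φR_n = 0.75 × 0.6 × 480 × 5.656 × 138 = 168.6 kN.
Base metal shear (10 mm plate): yield φR_n = 1.0×0.6×350×10×138 = 289.8 kN; rupture φR_n = 0.75×0.6×450×10×138 = 279.5 kN; take 279.5 kN (rupture).
Tension yield (gross): A_g = 22×10 = 220 mm². φR_n = 0.90 × 350 × 220 = 69.3 kN.
Governing: min(168.6, 279.5, 69.3) = 69.3 kN → gross-section yield.

69.3 kN (gross-section yield governs)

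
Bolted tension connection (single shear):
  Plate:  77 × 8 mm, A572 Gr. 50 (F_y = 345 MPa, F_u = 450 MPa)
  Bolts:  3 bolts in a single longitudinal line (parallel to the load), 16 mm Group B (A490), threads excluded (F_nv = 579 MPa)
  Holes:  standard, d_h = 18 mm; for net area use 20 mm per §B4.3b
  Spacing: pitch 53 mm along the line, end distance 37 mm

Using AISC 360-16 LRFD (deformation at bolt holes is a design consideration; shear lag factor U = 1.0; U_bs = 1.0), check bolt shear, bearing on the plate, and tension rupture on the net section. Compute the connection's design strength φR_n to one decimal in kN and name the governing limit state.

Bolt shear: A_b = π(16)²/4 = 201.06 mm². φR_n = 0.75 × 579 × 201.06 × 3 × 1 = 261.9 kN.
Bearing (8 mm plate, F_u = 450 MPa): end bolts L_c = 37 − 18/2 = 28, R_n = min(1.2×28×8×450, 2.4×16×8×450) = 120.96 kN/bolt; interior L_c = 53 − 18 = 35, R_n = 138.24 kN/bolt. φR_n = 0.75 × (1×120.96 + 2×138.24) = 298.1 kN.
Tension rupture (net): A_n = (77 − 1×20)×8 = 456 mm² (U = 1.0, A_e = A_n). φR_n = 0.75 × 450 × 456 = 153.9 kN.
Governing: min(261.9, 298.1, 153.9) = 153.9 kN → net-section rupture.

153.9 kN (net-section rupture governs)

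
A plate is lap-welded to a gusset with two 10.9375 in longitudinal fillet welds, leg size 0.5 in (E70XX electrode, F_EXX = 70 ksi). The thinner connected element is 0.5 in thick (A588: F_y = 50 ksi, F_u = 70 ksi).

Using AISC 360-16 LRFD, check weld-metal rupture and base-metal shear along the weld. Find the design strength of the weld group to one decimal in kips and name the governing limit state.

Weld metal: throat = 0.707×0.5 = 0.3535 in, L = 2×10.9375 = 21.875 in. φR_n = 0.75 × 0.6 × 70 × 0.3535 × 21.875 = 243.6 kips.
Base metal shear (0.5 in plate): yield φR_n = 1.0×0.6×50×0.5×21.875 = 328.1 kips; rupture φR_n = 0.75×0.6×70×0.5×21.875 = 344.5 kips; take 328.1 kips (yield).
Governing: min(243.6, 328.1) = 243.6 kips → weld metal.

243.6 kips (weld metal governs)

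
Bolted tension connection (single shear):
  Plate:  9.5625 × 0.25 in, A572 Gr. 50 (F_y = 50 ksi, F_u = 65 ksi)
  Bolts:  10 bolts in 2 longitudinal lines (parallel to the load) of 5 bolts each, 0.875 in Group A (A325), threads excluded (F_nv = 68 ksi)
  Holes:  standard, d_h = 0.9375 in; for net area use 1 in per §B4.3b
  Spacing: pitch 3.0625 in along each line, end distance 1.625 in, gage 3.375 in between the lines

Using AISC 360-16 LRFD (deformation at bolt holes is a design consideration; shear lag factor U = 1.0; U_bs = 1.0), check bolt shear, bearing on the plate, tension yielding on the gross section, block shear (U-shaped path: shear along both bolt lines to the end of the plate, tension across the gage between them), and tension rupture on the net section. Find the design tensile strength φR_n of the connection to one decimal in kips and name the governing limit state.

Bolt shear: A_b = π(0.875)²/4 = 0.60132 in². φR_n = 0.75 × 68 × 0.60132 × 10 × 1 = 306.7 kips.
Bearing (0.25 in plate, F_u = 65 ksi): end bolts L_c = 1.625 − 0.9375/2 = 1.15625, R_n = min(1.2×1.15625×0.25×65, 2.4×0.875×0.25×65) = 22.547 kips/bolt; interior L_c = 3.0625 − 0.9375 = 2.125, R_n = 34.125 kips/bolt. φR_n = 0.75 × (2×22.547 + 8×34.125) = 238.6 kips.
Tension yield (gross): A_g = 9.5625×0.25 = 2.3906 in². φR_n = 0.90 × 50 × 2.3906 = 107.6 kips.
Block shear: shear path 2×[1.625+4×3.0625] = 2×13.875 in, A_gv = 6.9375, A_nv = 2×(13.875 − 4.5×1)×0.25 = 4.6875 in²; tension across gage: (3.375 − 1×1)×0.25 = 0.59375 in². R_n = min(0.6×65×4.6875, 0.6×50×6.9375) + 1.0×65×0.59375 = min(182.81, 208.13) + 38.594 = 221.4 kips. φR_n = 0.75 × 221.4 = 166.1 kips.
Tension rupture (net): A_n = (9.5625 − 2×1)×0.25 = 1.8906 in² (U = 1.0, A_e = A_n). φR_n = 0.75 × 65 × 1.8906 = 92.2 kips.
Governing: min(306.7, 238.6, 107.6, 166.1, 92.2) = 92.2 kips → net-section rupture.

92.2 kips (net-section rupture governs)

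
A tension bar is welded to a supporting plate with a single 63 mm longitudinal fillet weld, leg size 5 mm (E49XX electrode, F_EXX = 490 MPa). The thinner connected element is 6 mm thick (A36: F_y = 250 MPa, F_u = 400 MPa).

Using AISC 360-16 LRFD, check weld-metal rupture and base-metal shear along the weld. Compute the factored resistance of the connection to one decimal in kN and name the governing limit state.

Weld metal: throat = 0.707×5 = 3.535 mm, L = 63 mm. φR_n = 0.75 × 0.6 × 490 × 3.535 × 63 = 49.1 kN.
Base metal shear (6 mm plate): yield φR_n = 1.0×0.6×250×6×63 = 56.7 kN; rupture φR_n = 0.75×0.6×400×6×63 = 68.0 kN; take 56.7 kN (yield).
Governing: min(49.1, 56.7) = 49.1 kN → weld metal.

49.1 kN (weld metal governs)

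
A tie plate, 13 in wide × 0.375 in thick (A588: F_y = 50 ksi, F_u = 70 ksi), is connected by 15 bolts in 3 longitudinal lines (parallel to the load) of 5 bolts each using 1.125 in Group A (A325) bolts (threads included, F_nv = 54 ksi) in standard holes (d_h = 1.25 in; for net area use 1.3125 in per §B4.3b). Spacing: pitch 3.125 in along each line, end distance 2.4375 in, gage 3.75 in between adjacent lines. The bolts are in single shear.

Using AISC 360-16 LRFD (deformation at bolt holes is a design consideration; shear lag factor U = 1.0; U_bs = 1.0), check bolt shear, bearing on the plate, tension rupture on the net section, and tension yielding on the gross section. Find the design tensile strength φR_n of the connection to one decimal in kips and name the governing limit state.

178.4 kips (net-section rupture governs)

Bolt shear: A_b = π(1.125)²/4 = 0.99402 in². φR_n = 0.75 × 54 × 0.99402 × 15 × 1 = 603.9 kips.
Bearing (0.375 in plate, F_u = 70 ksi): end bolts L_c = 2.4375 − 1.25/2 = 1.8125, R_n = min(1.2×1.8125×0.375×70, 2.4×1.125×0.375×70) = 57.094 kips/bolt; interior L_c = 3.125 − 1.25 = 1.875, R_n = 59.063 kips/bolt. φR_n = 0.75 × (3×57.094 + 12×59.063) = 660.0 kips.
Tension rupture (net): A_n = (13 − 3×1.3125)×0.375 = 3.3984 in² (U = 1.0, A_e = A_n). φR_n = 0.75 × 70 × 3.3984 = 178.4 kips.
Tension yield (gross): A_g = 13×0.375 = 4.875 in². φR_n = 0.90 × 50 × 4.875 = 219.4 kips.
Governing: min(603.9, 660.0, 178.4, 219.4) = 178.4 kips → net-section rupture.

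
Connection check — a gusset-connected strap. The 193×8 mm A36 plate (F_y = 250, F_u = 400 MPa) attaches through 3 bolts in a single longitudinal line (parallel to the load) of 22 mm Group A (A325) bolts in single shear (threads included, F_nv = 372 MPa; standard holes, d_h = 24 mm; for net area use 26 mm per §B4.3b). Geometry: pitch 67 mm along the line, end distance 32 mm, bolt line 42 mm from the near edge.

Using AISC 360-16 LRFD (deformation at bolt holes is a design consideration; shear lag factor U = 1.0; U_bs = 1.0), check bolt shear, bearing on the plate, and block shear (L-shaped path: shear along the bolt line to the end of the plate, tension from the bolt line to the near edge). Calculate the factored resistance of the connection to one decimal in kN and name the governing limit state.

Bolt shear: A_b = π(22)²/4 = 380.13 mm². φR_n = 0.75 × 372 × 380.13 × 3 × 1 = 318.2 kN.
Bearing (8 mm plate, F_u = 400 MPa): end bolts L_c = 32 − 24/2 = 20, R_n = min(1.2×20×8×400, 2.4×22×8×400) = 76.8 kN/bolt; interior L_c = 67 − 24 = 43, R_n = 165.12 kN/bolt. φR_n = 0.75 × (1×76.8 + 2×165.12) = 305.3 kN.
Block shear: shear path 1×[32+2×67] = 1×166 mm, A_gv = 1328, A_nv = 1×(166 − 2.5×26)×8 = 808 mm²; tension to near edge: (42 − 0.5×26)×8 = 232 mm². R_n = min(0.6×400×808, 0.6×250×1328) + 1.0×400×232 = min(193.92, 199.2) + 92.8 = 286.72 kN. φR_n = 0.75 × 286.72 = 215.0 kN.
Governing: min(318.2, 305.3, 215.0) = 215.0 kN → block shear.

215.0 kN (block shear governs)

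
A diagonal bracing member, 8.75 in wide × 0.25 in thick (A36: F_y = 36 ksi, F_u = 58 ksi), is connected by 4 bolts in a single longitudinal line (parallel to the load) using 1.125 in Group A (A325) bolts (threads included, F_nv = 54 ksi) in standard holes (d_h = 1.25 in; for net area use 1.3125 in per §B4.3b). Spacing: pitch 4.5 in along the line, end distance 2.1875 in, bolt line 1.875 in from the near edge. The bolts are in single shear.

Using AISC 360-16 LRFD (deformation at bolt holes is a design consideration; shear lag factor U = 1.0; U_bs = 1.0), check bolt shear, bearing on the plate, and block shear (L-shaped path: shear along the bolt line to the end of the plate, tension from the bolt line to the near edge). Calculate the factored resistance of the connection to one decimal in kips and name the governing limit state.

Bolt shear: A_b = π(1.125)²/4 = 0.99402 in². φR_n = 0.75 × 54 × 0.99402 × 4 × 1 = 161.0 kips.
Bearing (0.25 in plate, F_u = 58 ksi): end bolts L_c = 2.1875 − 1.25/2 = 1.5625, R_n = min(1.2×1.5625×0.25×58, 2.4×1.125×0.25×58) = 27.188 kips/bolt; interior L_c = 4.5 − 1.25 = 3.25, R_n = 39.15 kips/bolt. φR_n = 0.75 × (1×27.188 + 3×39.15) = 108.5 kips.
Block shear: shear path 1×[2.1875+3×4.5] = 1×15.6875 in, A_gv = 3.9219, A_nv = 1×(15.6875 − 3.5×1.3125)×0.25 = 2.7734 in²; tension to near edge: (1.875 − 0.5×1.3125)×0.25 = 0.30469 in². R_n = min(0.6×58×2.7734, 0.6×36×3.9219) + 1.0×58×0.30469 = min(96.514, 84.713) + 17.672 = 102.39 kips. φR_n = 0.75 × 102.39 = 76.8 kips.
Governing: min(161.0, 108.5, 76.8) = 76.8 kips → block shear.

76.8 kips (block shear governs)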